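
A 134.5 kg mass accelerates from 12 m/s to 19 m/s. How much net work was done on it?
W = ΔKE = ½m(v₂² − v₁²) = ½(134.5)(19² − 12²) = 14593.25 J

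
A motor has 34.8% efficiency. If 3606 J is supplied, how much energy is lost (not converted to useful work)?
W_lost = W_in(1 − η) = 3606·(1 − 0.348) = 2351 J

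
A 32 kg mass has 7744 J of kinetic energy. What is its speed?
v = √(2·KE/m) = √(2·7744/32) = 22.0 m/s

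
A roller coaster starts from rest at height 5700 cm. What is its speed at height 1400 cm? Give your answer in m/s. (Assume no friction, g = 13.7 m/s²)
Convert to SI: h₁−h₂ = 43.0 m
mgh₁ = mgh₂ + ½mv² ⇒ v = √(2g(h₁−h₂)) = √(2·13.7·43.0) = 34.32 m/s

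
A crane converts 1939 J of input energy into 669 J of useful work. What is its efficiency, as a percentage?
η = W_out/W_in = 669/1939 = 34.5%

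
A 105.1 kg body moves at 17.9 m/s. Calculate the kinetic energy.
KE = ½mv² = ½(105.1)(17.9)² = 16840 J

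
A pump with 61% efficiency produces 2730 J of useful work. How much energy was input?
W_in = W_out/η = 2730/0.61 = 4475 J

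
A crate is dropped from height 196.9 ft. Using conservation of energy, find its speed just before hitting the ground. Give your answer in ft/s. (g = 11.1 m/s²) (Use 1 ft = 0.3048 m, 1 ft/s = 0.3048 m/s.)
Convert to SI: h = 60.0151 m
mgh = ½mv² ⇒ v = √(2gh) = √(2·11.1·60.0151) = 36.5012 m/s = 119.8 ft/s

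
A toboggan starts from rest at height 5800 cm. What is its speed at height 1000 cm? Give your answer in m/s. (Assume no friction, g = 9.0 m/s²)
Convert to SI: h₁−h₂ = 48.0 m
mgh₁ = mgh₂ + ½mv² ⇒ v = √(2g(h₁−h₂)) = √(2·9.0·48.0) = 29.39 m/s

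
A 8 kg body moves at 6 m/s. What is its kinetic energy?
KE = ½mv² = ½(8)(6)² = 144.0 J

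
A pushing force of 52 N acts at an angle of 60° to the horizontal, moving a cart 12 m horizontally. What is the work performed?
W = F·d·cosθ = (52)(12)cos(60°) = 312.0 J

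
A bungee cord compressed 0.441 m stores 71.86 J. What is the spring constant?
k = 2·PE/x² = 2·71.86/(0.441)² = 739.0 N/m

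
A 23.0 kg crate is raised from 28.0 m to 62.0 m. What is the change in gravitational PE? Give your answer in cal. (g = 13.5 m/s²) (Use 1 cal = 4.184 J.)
ΔPE = mgΔh = (23.0)(13.5)(34.0) = 10557.0 J = 2523 cal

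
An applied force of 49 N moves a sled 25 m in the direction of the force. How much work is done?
W = F·d = (49)(25) = 1225 J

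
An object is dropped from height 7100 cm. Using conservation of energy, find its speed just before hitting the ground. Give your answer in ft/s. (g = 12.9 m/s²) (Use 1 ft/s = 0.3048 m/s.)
Convert to SI: h = 71.0 m
mgh = ½mv² ⇒ v = √(2gh) = √(2·12.9·71.0) = 42.7995 m/s = 140.4 ft/s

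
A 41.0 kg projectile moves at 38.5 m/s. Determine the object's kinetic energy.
KE = ½mv² = ½(41.0)(38.5)² = 30390 J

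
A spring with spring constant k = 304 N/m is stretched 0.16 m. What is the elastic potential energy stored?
PE = ½kx² = ½(304)(0.16)² = 3.891 J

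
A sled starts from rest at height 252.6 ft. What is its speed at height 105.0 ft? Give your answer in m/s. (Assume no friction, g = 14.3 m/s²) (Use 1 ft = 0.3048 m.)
Convert to SI: h₁−h₂ = 44.9885 m
mgh₁ = mgh₂ + ½mv² ⇒ v = √(2g(h₁−h₂)) = √(2·14.3·44.9885) = 35.87 m/s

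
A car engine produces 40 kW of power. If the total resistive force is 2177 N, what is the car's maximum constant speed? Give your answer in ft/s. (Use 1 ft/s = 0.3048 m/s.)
P = Fv ⇒ v = P/F = 40000 W/2177.0 N = 18.3739 m/s = 60.28 ft/s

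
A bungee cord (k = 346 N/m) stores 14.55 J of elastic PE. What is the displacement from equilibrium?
x = √(2·PE/k) = √(2·14.55/346) = 0.29 m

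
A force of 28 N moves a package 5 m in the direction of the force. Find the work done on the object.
W = F·d = (28)(5) = 140.0 J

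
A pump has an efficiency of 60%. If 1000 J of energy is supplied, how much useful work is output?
W_out = η·W_in = 0.6·1000 = 600.0 J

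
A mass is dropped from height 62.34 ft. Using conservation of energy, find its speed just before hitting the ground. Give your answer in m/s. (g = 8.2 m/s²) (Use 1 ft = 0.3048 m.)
Convert to SI: h = 19.0012 m
mgh = ½mv² ⇒ v = √(2gh) = √(2·8.2·19.0012) = 17.65 m/s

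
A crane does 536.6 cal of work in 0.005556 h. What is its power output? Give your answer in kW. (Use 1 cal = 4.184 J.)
Convert to SI: W = 2245.13 J, t = 20.0016 s
P = W/t = 2245.13/20.0016 = 112.248 W = 0.1122 kW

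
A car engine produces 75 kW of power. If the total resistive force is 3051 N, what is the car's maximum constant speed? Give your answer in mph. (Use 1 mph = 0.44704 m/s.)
P = Fv ⇒ v = P/F = 75000 W/3051.0 N = 24.5821 m/s = 54.99 mph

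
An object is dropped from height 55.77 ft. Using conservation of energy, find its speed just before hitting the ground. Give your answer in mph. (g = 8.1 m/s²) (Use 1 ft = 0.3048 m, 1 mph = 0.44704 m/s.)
Convert to SI: h = 16.9987 m
mgh = ½mv² ⇒ v = √(2gh) = √(2·8.1·16.9987) = 16.5945 m/s = 37.12 mph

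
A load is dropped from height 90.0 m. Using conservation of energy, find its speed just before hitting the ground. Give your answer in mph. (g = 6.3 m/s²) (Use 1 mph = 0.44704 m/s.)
mgh = ½mv² ⇒ v = √(2gh) = √(2·6.3·90.0) = 33.6749 m/s = 75.33 mph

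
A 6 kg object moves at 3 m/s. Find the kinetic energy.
KE = ½mv² = ½(6)(3)² = 27.0 J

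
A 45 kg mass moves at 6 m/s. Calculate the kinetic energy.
KE = ½mv² = ½(45)(6)² = 810.0 J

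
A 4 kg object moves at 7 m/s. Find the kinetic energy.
KE = ½mv² = ½(4)(7)² = 98.0 J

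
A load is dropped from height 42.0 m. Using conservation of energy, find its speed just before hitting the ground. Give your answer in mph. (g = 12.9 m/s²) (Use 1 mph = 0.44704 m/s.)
mgh = ½mv² ⇒ v = √(2gh) = √(2·12.9·42.0) = 32.9181 m/s = 73.64 mph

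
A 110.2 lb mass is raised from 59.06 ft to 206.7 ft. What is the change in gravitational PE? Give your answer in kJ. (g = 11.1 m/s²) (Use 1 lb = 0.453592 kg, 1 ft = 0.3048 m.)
Convert to SI: m = 49.9858 kg, Δh = 45.0007 m
ΔPE = mgΔh = (49.9858)(11.1)(45.0007) = 24968.3 J = 24.97 kJ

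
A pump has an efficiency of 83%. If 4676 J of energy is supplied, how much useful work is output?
W_out = η·W_in = 0.83·4676 = 3881.08 J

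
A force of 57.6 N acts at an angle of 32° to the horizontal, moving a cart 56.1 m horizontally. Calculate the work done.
W = F·d·cosθ = (57.6)(56.1)cos(32°) = 2740 J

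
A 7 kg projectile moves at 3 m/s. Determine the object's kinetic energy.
KE = ½mv² = ½(7)(3)² = 31.5 J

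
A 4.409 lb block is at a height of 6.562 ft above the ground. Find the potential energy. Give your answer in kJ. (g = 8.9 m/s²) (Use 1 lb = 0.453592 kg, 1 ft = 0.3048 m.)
Convert to SI: m = 1.99989 kg, h = 2.0001 m
PE = mgh = (1.99989)(8.9)(2.0001) = 35.5997 J = 0.0356 kJ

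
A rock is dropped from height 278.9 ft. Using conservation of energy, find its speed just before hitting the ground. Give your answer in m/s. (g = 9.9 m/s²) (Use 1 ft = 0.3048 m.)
Convert to SI: h = 85.0087 m
mgh = ½mv² ⇒ v = √(2gh) = √(2·9.9·85.0087) = 41.03 m/s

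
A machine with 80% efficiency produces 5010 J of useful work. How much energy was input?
W_in = W_out/η = 5010/0.8 = 6263 J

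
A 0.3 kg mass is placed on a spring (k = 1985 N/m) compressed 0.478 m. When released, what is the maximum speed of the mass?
½kx² = ½mv² ⇒ v = x√(k/m) = (0.478)√(1985/0.3) = 38.88 m/s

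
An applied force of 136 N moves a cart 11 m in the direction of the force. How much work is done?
W = F·d = (136)(11) = 1496 J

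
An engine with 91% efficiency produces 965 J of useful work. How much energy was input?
W_in = W_out/η = 965/0.91 = 1060 J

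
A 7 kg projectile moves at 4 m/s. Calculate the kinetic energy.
KE = ½mv² = ½(7)(4)² = 56.0 J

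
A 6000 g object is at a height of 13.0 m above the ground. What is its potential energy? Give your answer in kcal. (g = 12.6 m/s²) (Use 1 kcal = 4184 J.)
Convert to SI: m = 6.0 kg, h = 13.0 m
PE = mgh = (6.0)(12.6)(13.0) = 982.8 J = 0.2349 kcal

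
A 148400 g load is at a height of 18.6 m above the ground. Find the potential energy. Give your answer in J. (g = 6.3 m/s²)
Convert to SI: m = 148.4 kg, h = 18.6 m
PE = mgh = (148.4)(6.3)(18.6) = 17390 J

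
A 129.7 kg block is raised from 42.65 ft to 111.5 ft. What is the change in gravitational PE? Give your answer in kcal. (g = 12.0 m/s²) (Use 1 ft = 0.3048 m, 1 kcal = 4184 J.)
Convert to SI: m = 129.7 kg, Δh = 20.9855 m
ΔPE = mgΔh = (129.7)(12.0)(20.9855) = 32661.8 J = 7.806 kcal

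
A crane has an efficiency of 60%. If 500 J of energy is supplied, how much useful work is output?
W_out = η·W_in = 0.6·500 = 300.0 J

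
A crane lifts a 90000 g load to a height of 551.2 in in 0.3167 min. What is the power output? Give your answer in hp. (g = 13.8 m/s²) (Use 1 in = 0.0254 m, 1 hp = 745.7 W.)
Convert to SI: m = 90.0 kg, h = 14.0005 m, t = 19.002 s
P = mgh/t = (90.0)(13.8)(14.0005)/19.002 = 915.093 W = 1.227 hp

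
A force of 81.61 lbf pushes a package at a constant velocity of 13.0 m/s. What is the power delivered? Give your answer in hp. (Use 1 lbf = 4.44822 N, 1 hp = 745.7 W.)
Convert to SI: F = 363.019 N, v = 13.0 m/s
P = Fv = (363.019)(13.0) = 4719.25 W = 6.329 hp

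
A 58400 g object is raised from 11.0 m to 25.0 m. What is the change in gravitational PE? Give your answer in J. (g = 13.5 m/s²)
Convert to SI: m = 58.4 kg, Δh = 14.0 m
ΔPE = mgΔh = (58.4)(13.5)(14.0) = 11040 J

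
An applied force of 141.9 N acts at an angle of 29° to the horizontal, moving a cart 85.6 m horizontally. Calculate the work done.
W = F·d·cosθ = (141.9)(85.6)cos(29°) = 10620 J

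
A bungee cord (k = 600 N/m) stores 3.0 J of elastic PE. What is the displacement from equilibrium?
x = √(2·PE/k) = √(2·3.0/600) = 0.1 m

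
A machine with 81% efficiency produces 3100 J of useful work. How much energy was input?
W_in = W_out/η = 3100/0.81 = 3827 J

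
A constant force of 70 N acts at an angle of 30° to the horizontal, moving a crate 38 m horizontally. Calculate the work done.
W = F·d·cosθ = (70)(38)cos(30°) = 2304 J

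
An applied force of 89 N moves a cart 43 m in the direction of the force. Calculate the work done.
W = F·d = (89)(43) = 3827 J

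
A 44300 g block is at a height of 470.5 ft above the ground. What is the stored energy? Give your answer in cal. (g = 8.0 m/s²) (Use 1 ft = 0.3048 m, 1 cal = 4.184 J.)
Convert to SI: m = 44.3 kg, h = 143.408 m
PE = mgh = (44.3)(8.0)(143.408) = 50823.9 J = 12150 cal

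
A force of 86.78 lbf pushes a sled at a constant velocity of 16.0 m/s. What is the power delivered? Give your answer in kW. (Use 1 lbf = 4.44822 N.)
Convert to SI: F = 386.017 N, v = 16.0 m/s
P = Fv = (386.017)(16.0) = 6176.26 W = 6.176 kW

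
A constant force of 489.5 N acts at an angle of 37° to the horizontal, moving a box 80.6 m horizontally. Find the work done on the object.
W = F·d·cosθ = (489.5)(80.6)cos(37°) = 31510 J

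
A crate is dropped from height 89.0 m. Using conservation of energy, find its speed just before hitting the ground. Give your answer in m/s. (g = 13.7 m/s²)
mgh = ½mv² ⇒ v = √(2gh) = √(2·13.7·89.0) = 49.38 m/s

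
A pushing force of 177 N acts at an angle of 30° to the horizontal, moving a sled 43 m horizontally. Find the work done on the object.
W = F·d·cosθ = (177)(43)cos(30°) = 6591 J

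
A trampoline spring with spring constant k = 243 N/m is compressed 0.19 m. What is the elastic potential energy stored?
PE = ½kx² = ½(243)(0.19)² = 4.386 J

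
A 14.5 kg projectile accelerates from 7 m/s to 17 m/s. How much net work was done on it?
W = ΔKE = ½m(v₂² − v₁²) = ½(14.5)(17² − 7²) = 1740.0 J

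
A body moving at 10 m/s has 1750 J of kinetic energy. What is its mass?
m = 2·KE/v² = 2·1750/(10)² = 35.0 kg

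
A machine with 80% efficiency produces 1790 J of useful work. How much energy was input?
W_in = W_out/η = 1790/0.8 = 2238 J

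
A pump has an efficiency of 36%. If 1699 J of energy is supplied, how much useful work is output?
W_out = η·W_in = 0.36·1699 = 611.64 J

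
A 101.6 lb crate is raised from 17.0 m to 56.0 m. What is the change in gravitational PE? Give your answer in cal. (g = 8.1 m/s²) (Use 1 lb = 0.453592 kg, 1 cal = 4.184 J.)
Convert to SI: m = 46.0849 kg, Δh = 39.0 m
ΔPE = mgΔh = (46.0849)(8.1)(39.0) = 14558.23 J = 3480 cal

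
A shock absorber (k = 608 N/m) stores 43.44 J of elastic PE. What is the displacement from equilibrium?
x = √(2·PE/k) = √(2·43.44/608) = 0.378 m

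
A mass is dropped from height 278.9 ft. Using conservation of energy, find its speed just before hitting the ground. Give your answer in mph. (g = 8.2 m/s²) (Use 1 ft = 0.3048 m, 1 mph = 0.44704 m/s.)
Convert to SI: h = 85.0087 m
mgh = ½mv² ⇒ v = √(2gh) = √(2·8.2·85.0087) = 37.3382 m/s = 83.52 mph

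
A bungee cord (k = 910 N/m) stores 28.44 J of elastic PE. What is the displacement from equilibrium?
x = √(2·PE/k) = √(2·28.44/910) = 0.25 m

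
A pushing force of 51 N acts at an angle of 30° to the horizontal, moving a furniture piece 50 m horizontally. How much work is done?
W = F·d·cosθ = (51)(50)cos(30°) = 2208 J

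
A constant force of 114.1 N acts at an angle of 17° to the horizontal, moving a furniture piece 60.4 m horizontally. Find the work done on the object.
W = F·d·cosθ = (114.1)(60.4)cos(17°) = 6591 J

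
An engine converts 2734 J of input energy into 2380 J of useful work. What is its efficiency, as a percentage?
η = W_out/W_in = 2380/2734 = 87.05%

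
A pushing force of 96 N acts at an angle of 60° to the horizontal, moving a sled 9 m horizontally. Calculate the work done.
W = F·d·cosθ = (96)(9)cos(60°) = 432.0 J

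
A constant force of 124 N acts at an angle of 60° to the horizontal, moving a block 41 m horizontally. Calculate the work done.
W = F·d·cosθ = (124)(41)cos(60°) = 2542 J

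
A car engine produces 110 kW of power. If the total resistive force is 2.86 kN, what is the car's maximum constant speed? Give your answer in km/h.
Convert to SI: F = 2860.0 N
P = Fv ⇒ v = P/F = 110000 W/2860.0 N = 38.4615 m/s = 138.5 km/h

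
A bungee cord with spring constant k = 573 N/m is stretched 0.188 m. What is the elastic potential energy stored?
PE = ½kx² = ½(573)(0.188)² = 10.13 J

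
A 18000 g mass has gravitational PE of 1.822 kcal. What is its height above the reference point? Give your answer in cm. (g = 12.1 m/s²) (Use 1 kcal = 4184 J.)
Convert to SI: m = 18.0 kg, PE = 7623.25 J
h = PE/(mg) = 7623.25/(18.0·12.1) = 35.0011 m = 3500 cm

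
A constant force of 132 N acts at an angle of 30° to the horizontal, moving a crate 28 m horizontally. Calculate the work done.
W = F·d·cosθ = (132)(28)cos(30°) = 3201 J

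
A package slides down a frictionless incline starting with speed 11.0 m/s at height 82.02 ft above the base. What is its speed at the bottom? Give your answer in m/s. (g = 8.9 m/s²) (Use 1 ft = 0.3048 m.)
Convert to SI: v₀ = 11.0 m/s, h = 24.9997 m
½mv₀² + mgh = ½mv² ⇒ v = √(v₀² + 2gh) = √(11.0² + 2·8.9·24.9997) = 23.79 m/s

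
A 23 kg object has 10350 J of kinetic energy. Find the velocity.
v = √(2·KE/m) = √(2·10350/23) = 30.0 m/s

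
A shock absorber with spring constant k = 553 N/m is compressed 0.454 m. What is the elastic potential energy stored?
PE = ½kx² = ½(553)(0.454)² = 56.99 J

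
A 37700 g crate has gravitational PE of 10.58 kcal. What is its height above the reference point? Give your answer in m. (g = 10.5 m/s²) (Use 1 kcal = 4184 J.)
Convert to SI: m = 37.7 kg, PE = 44266.7 J
h = PE/(mg) = 44266.7/(37.7·10.5) = 111.8 m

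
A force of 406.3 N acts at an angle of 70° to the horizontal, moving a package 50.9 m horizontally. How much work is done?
W = F·d·cosθ = (406.3)(50.9)cos(70°) = 7073 J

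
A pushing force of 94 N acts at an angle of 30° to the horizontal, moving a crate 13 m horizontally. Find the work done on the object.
W = F·d·cosθ = (94)(13)cos(30°) = 1058 J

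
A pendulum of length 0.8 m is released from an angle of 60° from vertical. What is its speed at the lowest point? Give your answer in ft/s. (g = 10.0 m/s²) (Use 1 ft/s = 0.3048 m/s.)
h = L(1 − cosθ) = 0.8(1 − cos60°) = 0.4 m
v = √(2gh) = √(2·10.0·0.4) = 2.82843 m/s = 9.28 ft/s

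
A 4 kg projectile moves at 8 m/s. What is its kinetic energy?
KE = ½mv² = ½(4)(8)² = 128.0 J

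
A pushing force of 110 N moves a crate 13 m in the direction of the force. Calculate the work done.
W = F·d = (110)(13) = 1430 J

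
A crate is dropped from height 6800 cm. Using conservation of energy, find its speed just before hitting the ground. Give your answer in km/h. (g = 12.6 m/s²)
Convert to SI: h = 68.0 m
mgh = ½mv² ⇒ v = √(2gh) = √(2·12.6·68.0) = 41.3957 m/s = 149.0 km/h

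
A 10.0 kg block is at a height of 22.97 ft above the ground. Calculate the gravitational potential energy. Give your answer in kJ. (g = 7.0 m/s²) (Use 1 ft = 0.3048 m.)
Convert to SI: m = 10.0 kg, h = 7.00126 m
PE = mgh = (10.0)(7.0)(7.00126) = 490.088 J = 0.4901 kJ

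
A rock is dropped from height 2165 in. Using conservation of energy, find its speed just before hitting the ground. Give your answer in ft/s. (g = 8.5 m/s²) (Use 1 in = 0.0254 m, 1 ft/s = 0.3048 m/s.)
Convert to SI: h = 54.991 m
mgh = ½mv² ⇒ v = √(2gh) = √(2·8.5·54.991) = 30.5753 m/s = 100.3 ft/s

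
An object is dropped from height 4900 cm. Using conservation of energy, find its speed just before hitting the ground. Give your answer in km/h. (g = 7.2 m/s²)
Convert to SI: h = 49.0 m
mgh = ½mv² ⇒ v = √(2gh) = √(2·7.2·49.0) = 26.5631 m/s = 95.63 km/h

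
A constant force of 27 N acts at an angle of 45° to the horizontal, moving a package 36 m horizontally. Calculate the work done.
W = F·d·cosθ = (27)(36)cos(45°) = 687.3 J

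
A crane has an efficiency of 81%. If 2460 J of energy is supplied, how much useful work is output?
W_out = η·W_in = 0.81·2460 = 1992.6 J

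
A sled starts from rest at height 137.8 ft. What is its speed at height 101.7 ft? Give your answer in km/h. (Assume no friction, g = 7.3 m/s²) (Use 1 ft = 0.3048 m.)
Convert to SI: h₁−h₂ = 11.0033 m
mgh₁ = mgh₂ + ½mv² ⇒ v = √(2g(h₁−h₂)) = √(2·7.3·11.0033) = 12.6747 m/s = 45.63 km/h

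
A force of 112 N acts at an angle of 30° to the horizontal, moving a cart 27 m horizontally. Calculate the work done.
W = F·d·cosθ = (112)(27)cos(30°) = 2619 J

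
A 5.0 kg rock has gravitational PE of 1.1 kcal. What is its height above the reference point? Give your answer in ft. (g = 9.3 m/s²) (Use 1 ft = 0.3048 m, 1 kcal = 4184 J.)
Convert to SI: m = 5.0 kg, PE = 4602.4 J
h = PE/(mg) = 4602.4/(5.0·9.3) = 98.9763 m = 324.7 ft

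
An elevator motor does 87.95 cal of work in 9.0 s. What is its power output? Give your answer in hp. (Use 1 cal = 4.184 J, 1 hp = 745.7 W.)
Convert to SI: W = 367.983 J, t = 9.0 s
P = W/t = 367.983/9.0 = 40.887 W = 0.05483 hp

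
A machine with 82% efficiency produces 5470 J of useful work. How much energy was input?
W_in = W_out/η = 5470/0.82 = 6671 J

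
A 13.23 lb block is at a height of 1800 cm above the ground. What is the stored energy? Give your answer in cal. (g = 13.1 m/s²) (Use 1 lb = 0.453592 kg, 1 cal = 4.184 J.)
Convert to SI: m = 6.00102 kg, h = 18.0 m
PE = mgh = (6.00102)(13.1)(18.0) = 1415.04 J = 338.2 cal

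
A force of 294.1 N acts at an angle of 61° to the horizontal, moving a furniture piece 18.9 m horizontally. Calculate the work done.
W = F·d·cosθ = (294.1)(18.9)cos(61°) = 2695 J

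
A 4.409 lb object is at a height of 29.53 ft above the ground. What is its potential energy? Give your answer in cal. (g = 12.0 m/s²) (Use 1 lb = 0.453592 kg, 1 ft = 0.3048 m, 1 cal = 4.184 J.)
Convert to SI: m = 1.99989 kg, h = 9.00074 m
PE = mgh = (1.99989)(12.0)(9.00074) = 216.006 J = 51.63 cal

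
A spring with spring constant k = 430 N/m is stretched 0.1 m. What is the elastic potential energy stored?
PE = ½kx² = ½(430)(0.1)² = 2.15 J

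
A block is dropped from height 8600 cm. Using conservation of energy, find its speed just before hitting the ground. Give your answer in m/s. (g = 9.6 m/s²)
Convert to SI: h = 86.0 m
mgh = ½mv² ⇒ v = √(2gh) = √(2·9.6·86.0) = 40.63 m/s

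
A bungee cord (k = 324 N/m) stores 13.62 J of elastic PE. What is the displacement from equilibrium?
x = √(2·PE/k) = √(2·13.62/324) = 0.29 m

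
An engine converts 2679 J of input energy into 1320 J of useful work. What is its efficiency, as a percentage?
η = W_out/W_in = 1320/2679 = 49.27%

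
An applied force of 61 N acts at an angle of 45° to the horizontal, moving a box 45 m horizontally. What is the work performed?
W = F·d·cosθ = (61)(45)cos(45°) = 1941 J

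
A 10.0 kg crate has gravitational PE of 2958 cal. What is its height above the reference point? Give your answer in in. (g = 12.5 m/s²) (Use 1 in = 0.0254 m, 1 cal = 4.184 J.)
Convert to SI: m = 10.0 kg, PE = 12376.3 J
h = PE/(mg) = 12376.3/(10.0·12.5) = 99.0102 m = 3898 in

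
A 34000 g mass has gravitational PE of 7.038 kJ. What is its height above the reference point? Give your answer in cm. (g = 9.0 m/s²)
Convert to SI: m = 34.0 kg, PE = 7038.0 J
h = PE/(mg) = 7038.0/(34.0·9.0) = 23.0 m = 2300 cm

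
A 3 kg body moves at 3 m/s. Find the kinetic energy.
KE = ½mv² = ½(3)(3)² = 13.5 J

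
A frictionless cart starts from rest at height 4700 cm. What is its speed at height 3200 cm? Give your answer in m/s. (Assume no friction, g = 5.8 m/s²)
Convert to SI: h₁−h₂ = 15.0 m
mgh₁ = mgh₂ + ½mv² ⇒ v = √(2g(h₁−h₂)) = √(2·5.8·15.0) = 13.19 m/s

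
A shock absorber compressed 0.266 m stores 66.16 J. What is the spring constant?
k = 2·PE/x² = 2·66.16/(0.266)² = 1870 N/m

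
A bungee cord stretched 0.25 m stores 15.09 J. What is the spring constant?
k = 2·PE/x² = 2·15.09/(0.25)² = 482.9 N/m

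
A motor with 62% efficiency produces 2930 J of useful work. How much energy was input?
W_in = W_out/η = 2930/0.62 = 4726 J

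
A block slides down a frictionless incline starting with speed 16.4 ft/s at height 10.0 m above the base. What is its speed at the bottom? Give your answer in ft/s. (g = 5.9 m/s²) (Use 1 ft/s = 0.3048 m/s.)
Convert to SI: v₀ = 4.99872 m/s, h = 10.0 m
½mv₀² + mgh = ½mv² ⇒ v = √(v₀² + 2gh) = √(4.99872² + 2·5.9·10.0) = 11.9577 m/s = 39.23 ft/s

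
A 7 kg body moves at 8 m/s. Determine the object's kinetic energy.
KE = ½mv² = ½(7)(8)² = 224.0 J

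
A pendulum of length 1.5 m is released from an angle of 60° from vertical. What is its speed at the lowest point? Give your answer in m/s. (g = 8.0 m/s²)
h = L(1 − cosθ) = 1.5(1 − cos60°) = 0.75 m
v = √(2gh) = √(2·8.0·0.75) = 3.464 m/s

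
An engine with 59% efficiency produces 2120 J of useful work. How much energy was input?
W_in = W_out/η = 2120/0.59 = 3593 J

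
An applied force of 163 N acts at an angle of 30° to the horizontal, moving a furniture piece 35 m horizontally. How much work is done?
W = F·d·cosθ = (163)(35)cos(30°) = 4941 J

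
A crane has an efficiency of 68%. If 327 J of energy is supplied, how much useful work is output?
W_out = η·W_in = 0.68·327 = 222.36 J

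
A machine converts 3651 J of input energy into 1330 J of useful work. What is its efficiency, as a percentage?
η = W_out/W_in = 1330/3651 = 36.43%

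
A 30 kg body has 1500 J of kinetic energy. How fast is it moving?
v = √(2·KE/m) = √(2·1500/30) = 10.0 m/s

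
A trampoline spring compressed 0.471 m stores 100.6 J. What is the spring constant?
k = 2·PE/x² = 2·100.6/(0.471)² = 907.0 N/m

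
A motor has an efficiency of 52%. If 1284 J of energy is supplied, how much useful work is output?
W_out = η·W_in = 0.52·1284 = 667.68 J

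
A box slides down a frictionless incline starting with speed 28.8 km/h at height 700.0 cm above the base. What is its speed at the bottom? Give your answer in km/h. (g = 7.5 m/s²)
Convert to SI: v₀ = 8.0 m/s, h = 7.0 m
½mv₀² + mgh = ½mv² ⇒ v = √(v₀² + 2gh) = √(8.0² + 2·7.5·7.0) = 13.0 m/s = 46.8 km/h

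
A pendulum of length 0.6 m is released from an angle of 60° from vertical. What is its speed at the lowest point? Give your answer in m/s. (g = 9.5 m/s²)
h = L(1 − cosθ) = 0.6(1 − cos60°) = 0.3 m
v = √(2gh) = √(2·9.5·0.3) = 2.387 m/s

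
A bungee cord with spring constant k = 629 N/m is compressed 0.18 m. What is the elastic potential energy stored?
PE = ½kx² = ½(629)(0.18)² = 10.19 J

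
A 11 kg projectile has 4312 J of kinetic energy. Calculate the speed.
v = √(2·KE/m) = √(2·4312/11) = 28.0 m/s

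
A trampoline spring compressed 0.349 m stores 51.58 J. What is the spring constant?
k = 2·PE/x² = 2·51.58/(0.349)² = 847.0 N/m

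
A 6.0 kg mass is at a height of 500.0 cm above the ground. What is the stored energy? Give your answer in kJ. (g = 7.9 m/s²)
Convert to SI: m = 6.0 kg, h = 5.0 m
PE = mgh = (6.0)(7.9)(5.0) = 237.0 J = 0.237 kJ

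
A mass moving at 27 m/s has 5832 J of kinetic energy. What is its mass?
m = 2·KE/v² = 2·5832/(27)² = 16.0 kg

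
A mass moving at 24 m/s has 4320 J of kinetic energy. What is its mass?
m = 2·KE/v² = 2·4320/(24)² = 15.0 kg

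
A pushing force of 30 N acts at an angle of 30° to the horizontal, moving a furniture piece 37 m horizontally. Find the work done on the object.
W = F·d·cosθ = (30)(37)cos(30°) = 961.3 J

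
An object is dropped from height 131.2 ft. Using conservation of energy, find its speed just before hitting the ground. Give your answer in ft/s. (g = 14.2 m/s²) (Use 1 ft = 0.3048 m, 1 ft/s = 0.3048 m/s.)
Convert to SI: h = 39.9898 m
mgh = ½mv² ⇒ v = √(2gh) = √(2·14.2·39.9898) = 33.7003 m/s = 110.6 ft/s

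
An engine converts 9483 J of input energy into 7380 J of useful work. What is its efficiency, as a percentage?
η = W_out/W_in = 7380/9483 = 77.82%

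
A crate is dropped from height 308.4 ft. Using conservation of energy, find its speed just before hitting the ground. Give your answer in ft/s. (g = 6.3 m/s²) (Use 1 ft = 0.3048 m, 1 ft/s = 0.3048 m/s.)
Convert to SI: h = 94.0003 m
mgh = ½mv² ⇒ v = √(2gh) = √(2·6.3·94.0003) = 34.4152 m/s = 112.9 ft/s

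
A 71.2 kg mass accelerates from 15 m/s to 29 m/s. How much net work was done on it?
W = ΔKE = ½m(v₂² − v₁²) = ½(71.2)(29² − 15²) = 21929.6 J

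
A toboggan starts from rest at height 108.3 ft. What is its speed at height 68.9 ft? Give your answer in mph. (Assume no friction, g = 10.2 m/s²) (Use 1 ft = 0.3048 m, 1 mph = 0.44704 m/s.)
Convert to SI: h₁−h₂ = 12.0091 m
mgh₁ = mgh₂ + ½mv² ⇒ v = √(2g(h₁−h₂)) = √(2·10.2·12.0091) = 15.652 m/s = 35.01 mph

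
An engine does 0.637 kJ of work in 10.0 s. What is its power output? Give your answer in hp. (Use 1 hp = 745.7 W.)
Convert to SI: W = 637.0 J, t = 10.0 s
P = W/t = 637.0/10.0 = 63.7 W = 0.08542 hp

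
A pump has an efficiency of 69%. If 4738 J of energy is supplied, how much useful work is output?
W_out = η·W_in = 0.69·4738 = 3269.22 J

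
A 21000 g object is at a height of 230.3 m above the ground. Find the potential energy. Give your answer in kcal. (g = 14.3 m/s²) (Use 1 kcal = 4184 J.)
Convert to SI: m = 21.0 kg, h = 230.3 m
PE = mgh = (21.0)(14.3)(230.3) = 69159.1 J = 16.53 kcal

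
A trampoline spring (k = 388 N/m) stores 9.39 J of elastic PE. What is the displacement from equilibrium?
x = √(2·PE/k) = √(2·9.39/388) = 0.22 m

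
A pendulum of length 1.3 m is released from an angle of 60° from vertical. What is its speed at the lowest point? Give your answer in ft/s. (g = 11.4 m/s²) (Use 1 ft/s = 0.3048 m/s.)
h = L(1 − cosθ) = 1.3(1 − cos60°) = 0.65 m
v = √(2gh) = √(2·11.4·0.65) = 3.84968 m/s = 12.63 ft/s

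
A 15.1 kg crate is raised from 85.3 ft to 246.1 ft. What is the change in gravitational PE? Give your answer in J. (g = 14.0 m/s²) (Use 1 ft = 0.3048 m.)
Convert to SI: m = 15.1 kg, Δh = 49.0118 m
ΔPE = mgΔh = (15.1)(14.0)(49.0118) = 10360 J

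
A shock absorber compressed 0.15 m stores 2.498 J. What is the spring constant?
k = 2·PE/x² = 2·2.498/(0.15)² = 222.0 N/m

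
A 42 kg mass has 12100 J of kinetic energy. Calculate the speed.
v = √(2·KE/m) = √(2·12100/42) = 24.0 m/s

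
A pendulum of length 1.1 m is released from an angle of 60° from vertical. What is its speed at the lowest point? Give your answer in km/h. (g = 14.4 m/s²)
h = L(1 − cosθ) = 1.1(1 − cos60°) = 0.55 m
v = √(2gh) = √(2·14.4·0.55) = 3.97995 m/s = 14.33 km/h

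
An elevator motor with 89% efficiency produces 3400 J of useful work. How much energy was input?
W_in = W_out/η = 3400/0.89 = 3820 J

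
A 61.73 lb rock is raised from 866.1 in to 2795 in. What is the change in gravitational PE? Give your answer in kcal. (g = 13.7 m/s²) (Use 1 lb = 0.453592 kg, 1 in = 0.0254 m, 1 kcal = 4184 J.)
Convert to SI: m = 28.0002 kg, Δh = 48.9941 m
ΔPE = mgΔh = (28.0002)(13.7)(48.9941) = 18794.3 J = 4.492 kcal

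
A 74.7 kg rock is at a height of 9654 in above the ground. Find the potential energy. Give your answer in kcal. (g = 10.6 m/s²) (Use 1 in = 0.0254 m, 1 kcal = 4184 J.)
Convert to SI: m = 74.7 kg, h = 245.212 m
PE = mgh = (74.7)(10.6)(245.212) = 194163 J = 46.41 kcal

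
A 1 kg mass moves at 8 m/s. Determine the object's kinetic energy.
KE = ½mv² = ½(1)(8)² = 32.0 J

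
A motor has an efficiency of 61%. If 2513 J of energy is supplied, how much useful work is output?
W_out = η·W_in = 0.61·2513 = 1532.93 J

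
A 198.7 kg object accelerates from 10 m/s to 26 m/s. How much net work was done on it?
W = ΔKE = ½m(v₂² − v₁²) = ½(198.7)(26² − 10²) = 57225.6 J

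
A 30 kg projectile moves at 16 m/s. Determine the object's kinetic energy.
KE = ½mv² = ½(30)(16)² = 3840.0 J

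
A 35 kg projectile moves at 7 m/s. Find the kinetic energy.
KE = ½mv² = ½(35)(7)² = 857.5 J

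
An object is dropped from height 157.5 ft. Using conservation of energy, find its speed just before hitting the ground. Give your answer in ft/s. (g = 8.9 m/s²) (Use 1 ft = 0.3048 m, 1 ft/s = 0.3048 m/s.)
Convert to SI: h = 48.006 m
mgh = ½mv² ⇒ v = √(2gh) = √(2·8.9·48.006) = 29.2319 m/s = 95.91 ft/s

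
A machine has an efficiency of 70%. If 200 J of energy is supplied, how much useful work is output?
W_out = η·W_in = 0.7·200 = 140.0 J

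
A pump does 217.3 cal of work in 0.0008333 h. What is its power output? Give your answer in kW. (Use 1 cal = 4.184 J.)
Convert to SI: W = 909.183 J, t = 2.99988 s
P = W/t = 909.183/2.99988 = 303.073 W = 0.3031 kW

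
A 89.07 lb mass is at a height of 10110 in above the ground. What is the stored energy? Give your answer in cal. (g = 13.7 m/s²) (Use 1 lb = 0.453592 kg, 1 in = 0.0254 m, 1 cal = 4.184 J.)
Convert to SI: m = 40.4014 kg, h = 256.794 m
PE = mgh = (40.4014)(13.7)(256.794) = 142135 J = 33970 cal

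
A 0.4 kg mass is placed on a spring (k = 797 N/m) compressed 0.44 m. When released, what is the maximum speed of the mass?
½kx² = ½mv² ⇒ v = x√(k/m) = (0.44)√(797/0.4) = 19.64 m/s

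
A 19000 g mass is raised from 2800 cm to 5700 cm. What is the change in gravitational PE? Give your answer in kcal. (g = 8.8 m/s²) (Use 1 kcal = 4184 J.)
Convert to SI: m = 19.0 kg, Δh = 29.0 m
ΔPE = mgΔh = (19.0)(8.8)(29.0) = 4848.8 J = 1.159 kcal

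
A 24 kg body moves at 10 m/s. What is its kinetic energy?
KE = ½mv² = ½(24)(10)² = 1200.0 J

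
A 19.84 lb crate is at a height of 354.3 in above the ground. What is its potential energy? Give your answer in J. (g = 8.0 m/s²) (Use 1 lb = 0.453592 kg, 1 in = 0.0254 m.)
Convert to SI: m = 8.99927 kg, h = 8.99922 m
PE = mgh = (8.99927)(8.0)(8.99922) = 647.9 J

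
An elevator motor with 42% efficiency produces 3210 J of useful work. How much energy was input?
W_in = W_out/η = 3210/0.42 = 7643 J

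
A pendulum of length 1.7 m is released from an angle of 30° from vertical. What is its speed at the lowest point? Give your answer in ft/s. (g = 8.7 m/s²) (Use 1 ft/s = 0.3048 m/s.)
h = L(1 − cosθ) = 1.7(1 − cos30°) = 0.227757 m
v = √(2gh) = √(2·8.7·0.227757) = 1.99072 m/s = 6.531 ft/s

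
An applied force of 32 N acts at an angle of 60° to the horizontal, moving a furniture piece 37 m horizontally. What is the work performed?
W = F·d·cosθ = (32)(37)cos(60°) = 592.0 J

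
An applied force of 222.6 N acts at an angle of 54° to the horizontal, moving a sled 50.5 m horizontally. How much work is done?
W = F·d·cosθ = (222.6)(50.5)cos(54°) = 6607 J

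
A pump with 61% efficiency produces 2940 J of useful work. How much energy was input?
W_in = W_out/η = 2940/0.61 = 4820 J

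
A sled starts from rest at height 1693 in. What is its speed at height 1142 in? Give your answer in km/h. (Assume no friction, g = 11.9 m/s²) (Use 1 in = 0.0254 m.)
Convert to SI: h₁−h₂ = 13.9954 m
mgh₁ = mgh₂ + ½mv² ⇒ v = √(2g(h₁−h₂)) = √(2·11.9·13.9954) = 18.2508 m/s = 65.7 km/h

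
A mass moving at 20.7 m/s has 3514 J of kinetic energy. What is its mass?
m = 2·KE/v² = 2·3514/(20.7)² = 16.4 kg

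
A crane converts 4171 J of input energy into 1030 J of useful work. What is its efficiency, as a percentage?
η = W_out/W_in = 1030/4171 = 24.69%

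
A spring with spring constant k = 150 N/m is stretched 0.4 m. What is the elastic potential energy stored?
PE = ½kx² = ½(150)(0.4)² = 12.0 J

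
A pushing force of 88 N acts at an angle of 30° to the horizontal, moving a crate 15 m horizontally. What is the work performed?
W = F·d·cosθ = (88)(15)cos(30°) = 1143 J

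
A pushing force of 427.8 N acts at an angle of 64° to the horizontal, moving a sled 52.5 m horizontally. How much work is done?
W = F·d·cosθ = (427.8)(52.5)cos(64°) = 9846 J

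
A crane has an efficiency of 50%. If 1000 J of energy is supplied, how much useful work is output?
W_out = η·W_in = 0.5·1000 = 500.0 J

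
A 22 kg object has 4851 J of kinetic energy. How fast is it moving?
v = √(2·KE/m) = √(2·4851/22) = 21.0 m/s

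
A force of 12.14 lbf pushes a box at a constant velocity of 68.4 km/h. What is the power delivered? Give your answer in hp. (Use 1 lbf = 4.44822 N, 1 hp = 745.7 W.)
Convert to SI: F = 54.0014 N, v = 19.0 m/s
P = Fv = (54.0014)(19.0) = 1026.03 W = 1.376 hp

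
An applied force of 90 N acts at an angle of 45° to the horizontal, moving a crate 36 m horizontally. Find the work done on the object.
W = F·d·cosθ = (90)(36)cos(45°) = 2291 J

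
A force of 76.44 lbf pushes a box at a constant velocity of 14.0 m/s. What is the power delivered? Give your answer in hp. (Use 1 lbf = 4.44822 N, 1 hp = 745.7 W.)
Convert to SI: F = 340.022 N, v = 14.0 m/s
P = Fv = (340.022)(14.0) = 4760.31 W = 6.384 hp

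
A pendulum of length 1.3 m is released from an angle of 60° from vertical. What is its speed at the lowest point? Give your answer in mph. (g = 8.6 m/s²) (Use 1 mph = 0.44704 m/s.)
h = L(1 − cosθ) = 1.3(1 − cos60°) = 0.65 m
v = √(2gh) = √(2·8.6·0.65) = 3.34365 m/s = 7.48 mph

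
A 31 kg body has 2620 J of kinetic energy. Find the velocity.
v = √(2·KE/m) = √(2·2620/31) = 13.0 m/s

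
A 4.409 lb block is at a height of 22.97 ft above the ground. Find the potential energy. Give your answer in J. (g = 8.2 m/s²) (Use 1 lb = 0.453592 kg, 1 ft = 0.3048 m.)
Convert to SI: m = 1.99989 kg, h = 7.00126 m
PE = mgh = (1.99989)(8.2)(7.00126) = 114.8 J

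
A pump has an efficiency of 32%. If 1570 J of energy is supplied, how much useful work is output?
W_out = η·W_in = 0.32·1570 = 502.4 J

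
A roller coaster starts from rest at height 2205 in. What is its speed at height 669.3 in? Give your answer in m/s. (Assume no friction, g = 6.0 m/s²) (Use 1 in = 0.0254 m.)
Convert to SI: h₁−h₂ = 39.0068 m
mgh₁ = mgh₂ + ½mv² ⇒ v = √(2g(h₁−h₂)) = √(2·6.0·39.0068) = 21.64 m/s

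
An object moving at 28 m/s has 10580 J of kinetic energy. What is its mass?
m = 2·KE/v² = 2·10580/(28)² = 26.99 kg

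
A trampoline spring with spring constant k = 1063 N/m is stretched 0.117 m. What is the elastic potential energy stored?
PE = ½kx² = ½(1063)(0.117)² = 7.276 J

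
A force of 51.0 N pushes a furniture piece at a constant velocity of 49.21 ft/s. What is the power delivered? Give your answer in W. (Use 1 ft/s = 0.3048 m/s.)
Convert to SI: F = 51.0 N, v = 14.9992 m/s
P = Fv = (51.0)(14.9992) = 765.0 W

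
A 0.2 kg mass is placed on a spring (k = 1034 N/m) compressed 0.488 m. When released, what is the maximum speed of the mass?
½kx² = ½mv² ⇒ v = x√(k/m) = (0.488)√(1034/0.2) = 35.09 m/s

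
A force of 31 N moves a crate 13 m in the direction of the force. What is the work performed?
W = F·d = (31)(13) = 403.0 J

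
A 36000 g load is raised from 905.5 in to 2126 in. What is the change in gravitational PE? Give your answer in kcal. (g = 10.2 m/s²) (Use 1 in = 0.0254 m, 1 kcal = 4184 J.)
Convert to SI: m = 36.0 kg, Δh = 31.0007 m
ΔPE = mgΔh = (36.0)(10.2)(31.0007) = 11383.5 J = 2.721 kcal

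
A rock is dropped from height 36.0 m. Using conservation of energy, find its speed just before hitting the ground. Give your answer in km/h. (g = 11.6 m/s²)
mgh = ½mv² ⇒ v = √(2gh) = √(2·11.6·36.0) = 28.8998 m/s = 104.0 km/h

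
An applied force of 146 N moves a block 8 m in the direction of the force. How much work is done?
W = F·d = (146)(8) = 1168 J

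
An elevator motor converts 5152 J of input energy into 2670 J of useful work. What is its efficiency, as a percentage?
η = W_out/W_in = 2670/5152 = 51.82%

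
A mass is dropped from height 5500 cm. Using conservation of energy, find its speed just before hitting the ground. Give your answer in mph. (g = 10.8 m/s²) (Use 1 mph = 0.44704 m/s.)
Convert to SI: h = 55.0 m
mgh = ½mv² ⇒ v = √(2gh) = √(2·10.8·55.0) = 34.4674 m/s = 77.1 mph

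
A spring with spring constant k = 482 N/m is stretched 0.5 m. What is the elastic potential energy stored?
PE = ½kx² = ½(482)(0.5)² = 60.25 J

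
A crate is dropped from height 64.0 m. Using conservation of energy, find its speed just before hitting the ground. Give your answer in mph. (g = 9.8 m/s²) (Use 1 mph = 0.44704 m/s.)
mgh = ½mv² ⇒ v = √(2gh) = √(2·9.8·64.0) = 35.4175 m/s = 79.23 mph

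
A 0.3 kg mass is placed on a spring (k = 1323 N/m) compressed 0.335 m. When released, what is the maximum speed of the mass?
½kx² = ½mv² ⇒ v = x√(k/m) = (0.335)√(1323/0.3) = 22.25 m/s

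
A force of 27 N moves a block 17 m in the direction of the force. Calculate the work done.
W = F·d = (27)(17) = 459.0 J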